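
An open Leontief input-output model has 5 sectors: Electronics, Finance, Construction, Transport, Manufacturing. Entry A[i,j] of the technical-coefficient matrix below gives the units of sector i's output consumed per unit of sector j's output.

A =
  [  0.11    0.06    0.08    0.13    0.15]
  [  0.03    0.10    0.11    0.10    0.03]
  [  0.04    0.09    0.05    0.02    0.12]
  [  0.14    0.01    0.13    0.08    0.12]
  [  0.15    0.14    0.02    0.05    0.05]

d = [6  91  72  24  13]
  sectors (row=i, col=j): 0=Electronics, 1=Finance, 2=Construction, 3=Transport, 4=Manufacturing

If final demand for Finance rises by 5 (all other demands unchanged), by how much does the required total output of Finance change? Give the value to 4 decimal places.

Form M = I − A:
  [  0.89   -0.06   -0.08   -0.13   -0.15]
  [ -0.03    0.90   -0.11   -0.10   -0.03]
  [ -0.04   -0.09    0.95   -0.02   -0.12]
  [ -0.14   -0.01   -0.13    0.92   -0.12]
  [ -0.15   -0.14   -0.02   -0.05    0.95]
Leontief inverse L = M⁻¹:
  [  1.2069    0.1349    0.1499    0.2015    0.2392]
  [  0.0836    1.1482    0.1617    0.1449    0.0882]
  [  0.0909    0.1411    1.0884    0.0607    0.1640]
  [  0.2257    0.0787    0.1888    1.1427    0.2063]
  [  0.2167    0.1976    0.0803    0.1146    1.1177]
Total output x = L · d:
  x_0 = 1.2069·6 + 0.1349·91 + 0.1499·72 + 0.2015·24 + 0.2392·13 = 38.2504
  x_1 = 0.0836·6 + 1.1482·91 + 0.1617·72 + 0.1449·24 + 0.0882·13 = 121.2522
  x_2 = 0.0909·6 + 0.1411·91 + 1.0884·72 + 0.0607·24 + 0.1640·13 = 95.3357
  x_3 = 0.2257·6 + 0.0787·91 + 0.1888·72 + 1.1427·24 + 0.2063·13 = 52.2206
  x_4 = 0.2167·6 + 0.1976·91 + 0.0803·72 + 0.1146·24 + 1.1177·13 = 42.3480
Δx_1 = L[1,1] · Δd_1 = 1.1482 · 5 = 5.7409

5.7409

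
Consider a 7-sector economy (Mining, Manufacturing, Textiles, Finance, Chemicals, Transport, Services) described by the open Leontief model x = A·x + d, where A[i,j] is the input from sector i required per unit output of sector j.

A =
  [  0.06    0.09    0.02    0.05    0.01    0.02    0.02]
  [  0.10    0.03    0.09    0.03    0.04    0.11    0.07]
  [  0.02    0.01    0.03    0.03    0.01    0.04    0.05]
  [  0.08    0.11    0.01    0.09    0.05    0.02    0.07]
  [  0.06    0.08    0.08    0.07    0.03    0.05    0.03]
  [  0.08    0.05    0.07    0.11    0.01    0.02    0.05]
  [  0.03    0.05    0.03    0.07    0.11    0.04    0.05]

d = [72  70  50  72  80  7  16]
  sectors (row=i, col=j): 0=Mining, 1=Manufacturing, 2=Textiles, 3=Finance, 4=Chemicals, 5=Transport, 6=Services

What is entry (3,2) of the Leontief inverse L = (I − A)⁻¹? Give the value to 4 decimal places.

Form M = I − A:
  [  0.94   -0.09   -0.02   -0.05   -0.01   -0.02   -0.02]
  [ -0.10    0.97   -0.09   -0.03   -0.04   -0.11   -0.07]
  [ -0.02   -0.01    0.97   -0.03   -0.01   -0.04   -0.05]
  [ -0.08   -0.11   -0.01    0.91   -0.05   -0.02   -0.07]
  [ -0.06   -0.08   -0.08   -0.07    0.97   -0.05   -0.03]
  [ -0.08   -0.05   -0.07   -0.11   -0.01    0.98   -0.05]
  [ -0.03   -0.05   -0.03   -0.07   -0.11   -0.04    0.95]
Leontief inverse L = M⁻¹:
  [  1.0900    0.1165    0.0405    0.0753    0.0256    0.0415    0.0422]
  [  0.1422    1.0717    0.1215    0.0766    0.0640    0.1372    0.1032]
  [  0.0373    0.0278    1.0424    0.0503    0.0227    0.0513    0.0648]
  [  0.1268    0.1554    0.0423    1.1330    0.0790    0.0532    0.1051]
  [  0.0996    0.1165    0.1082    0.1079    1.0512    0.0779    0.0616]
  [  0.1177    0.0894    0.0929    0.1475    0.0334    1.0446    0.0809]
  [  0.0689    0.0897    0.0601    0.1102    0.1338    0.0671    1.0797]
Total output x = L · d:
  x_0 = 1.0900·72 + 0.1165·70 + 0.0405·50 + 0.0753·72 + 0.0256·80 + 0.0415·7 + 0.0422·16 = 97.0922
  x_1 = 0.1422·72 + 1.0717·70 + 0.1215·50 + 0.0766·72 + 0.0640·80 + 0.1372·7 + 0.1032·16 = 104.5804
  x_2 = 0.0373·72 + 0.0278·70 + 1.0424·50 + 0.0503·72 + 0.0227·80 + 0.0513·7 + 0.0648·16 = 63.5809
  x_3 = 0.1268·72 + 0.1554·70 + 0.0423·50 + 1.1330·72 + 0.0790·80 + 0.0532·7 + 0.1051·16 = 112.0694
  x_4 = 0.0996·72 + 0.1165·70 + 0.1082·50 + 0.1079·72 + 1.0512·80 + 0.0779·7 + 0.0616·16 = 114.1298
  x_5 = 0.1177·72 + 0.0894·70 + 0.0929·50 + 0.1475·72 + 0.0334·80 + 1.0446·7 + 0.0809·16 = 41.2730
  x_6 = 0.0689·72 + 0.0897·70 + 0.0601·50 + 0.1102·72 + 0.1338·80 + 0.0671·7 + 1.0797·16 = 50.6308

L[3,2] = 0.0423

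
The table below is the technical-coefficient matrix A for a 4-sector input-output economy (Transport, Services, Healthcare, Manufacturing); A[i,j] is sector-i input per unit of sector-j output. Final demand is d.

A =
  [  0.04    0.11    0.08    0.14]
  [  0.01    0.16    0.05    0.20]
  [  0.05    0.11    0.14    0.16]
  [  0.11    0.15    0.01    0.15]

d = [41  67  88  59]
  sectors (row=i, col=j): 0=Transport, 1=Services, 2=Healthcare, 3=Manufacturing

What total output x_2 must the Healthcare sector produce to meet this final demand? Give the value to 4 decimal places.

140.5231

Form M = I − A:
  [  0.96   -0.11   -0.08   -0.14]
  [ -0.01    0.84   -0.05   -0.20]
  [ -0.05   -0.11    0.86   -0.16]
  [ -0.11   -0.15   -0.01    0.85]
Leontief inverse L = M⁻¹:
  [  1.0779    0.2002    0.1148    0.2462]
  [  0.0544    1.2660    0.0824    0.3223]
  [  0.0976    0.2204    1.1881    0.2916]
  [  0.1502    0.2519    0.0434    1.2687]
Total output x = L · d:
  x_0 = 1.0779·41 + 0.2002·67 + 0.1148·88 + 0.2462·59 = 82.2352
  x_1 = 0.0544·41 + 1.2660·67 + 0.0824·88 + 0.3223·59 = 113.3208
  x_2 = 0.0976·41 + 0.2204·67 + 1.1881·88 + 0.2916·59 = 140.5231
  x_3 = 0.1502·41 + 0.2519·67 + 0.0434·88 + 1.2687·59 = 101.7050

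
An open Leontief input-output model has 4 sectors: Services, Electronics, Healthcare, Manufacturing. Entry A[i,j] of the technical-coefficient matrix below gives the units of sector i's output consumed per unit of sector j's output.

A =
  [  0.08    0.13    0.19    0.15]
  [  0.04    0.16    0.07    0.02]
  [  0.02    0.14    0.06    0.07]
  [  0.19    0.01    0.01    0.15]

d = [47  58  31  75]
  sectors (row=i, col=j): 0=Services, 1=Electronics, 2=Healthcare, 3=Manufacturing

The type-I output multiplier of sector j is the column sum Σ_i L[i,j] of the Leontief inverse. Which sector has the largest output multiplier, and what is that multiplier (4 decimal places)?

Electronics (1.6985)

Form M = I − A:
  [  0.92   -0.13   -0.19   -0.15]
  [ -0.04    0.84   -0.07   -0.02]
  [ -0.02   -0.14    0.94   -0.07]
  [ -0.19   -0.01   -0.01    0.85]
Leontief inverse L = M⁻¹:
  [  1.1493    0.2225    0.2513    0.2288]
  [  0.0653    1.2186    0.1045    0.0488]
  [  0.0534    0.1912    1.0900    0.1037]
  [  0.2583    0.0663    0.0702    1.2294]
Total output x = L · d:
  x_0 = 1.1493·47 + 0.2225·58 + 0.2513·31 + 0.2288·75 = 91.8702
  x_1 = 0.0653·47 + 1.2186·58 + 0.1045·31 + 0.0488·75 = 80.6472
  x_2 = 0.0534·47 + 0.1912·58 + 1.0900·31 + 0.1037·75 = 55.1636
  x_3 = 0.2583·47 + 0.0663·58 + 0.0702·31 + 1.2294·75 = 110.3687
Output multipliers (column sums of L):
  Services: 1.5264
  Electronics: 1.6985
  Healthcare: 1.5160
  Manufacturing: 1.6106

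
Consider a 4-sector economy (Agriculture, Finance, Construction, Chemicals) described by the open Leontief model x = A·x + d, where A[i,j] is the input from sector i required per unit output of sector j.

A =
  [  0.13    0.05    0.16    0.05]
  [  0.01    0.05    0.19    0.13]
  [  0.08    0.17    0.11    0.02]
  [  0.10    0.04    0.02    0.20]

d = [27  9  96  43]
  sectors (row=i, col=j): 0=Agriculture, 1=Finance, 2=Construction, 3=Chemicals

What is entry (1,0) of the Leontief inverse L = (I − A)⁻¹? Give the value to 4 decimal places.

L[1,0] = 0.0577

Form M = I − A:
  [  0.87   -0.05   -0.16   -0.05]
  [ -0.01    0.95   -0.19   -0.13]
  [ -0.08   -0.17    0.89   -0.02]
  [ -0.10   -0.04   -0.02    0.80]
Leontief inverse L = M⁻¹:
  [  1.1838    0.1091    0.2383    0.0977]
  [  0.0577    1.1086    0.2513    0.1900]
  [  0.1209    0.2232    1.1946    0.0737]
  [  0.1539    0.0746    0.0722    1.2736]
Total output x = L · d:
  x_0 = 1.1838·27 + 0.1091·9 + 0.2383·96 + 0.0977·43 = 60.0211
  x_1 = 0.0577·27 + 1.1086·9 + 0.2513·96 + 0.1900·43 = 43.8342
  x_2 = 0.1209·27 + 0.2232·9 + 1.1946·96 + 0.0737·43 = 123.1280
  x_3 = 0.1539·27 + 0.0746·9 + 0.0722·96 + 1.2736·43 = 66.5225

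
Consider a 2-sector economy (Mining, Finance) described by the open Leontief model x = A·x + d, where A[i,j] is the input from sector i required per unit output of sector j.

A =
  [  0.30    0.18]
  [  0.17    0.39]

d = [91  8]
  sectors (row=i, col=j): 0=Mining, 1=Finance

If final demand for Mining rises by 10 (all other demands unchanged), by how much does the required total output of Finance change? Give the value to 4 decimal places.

4.2886

Form M = I − A:
  [  0.70   -0.18]
  [ -0.17    0.61]
Leontief inverse L = M⁻¹:
  [  1.5388    0.4541]
  [  0.4289    1.7659]
Total output x = L · d:
  x_0 = 1.5388·91 + 0.4541·8 = 143.6680
  x_1 = 0.4289·91 + 1.7659·8 = 53.1534
Δx_1 = L[1,0] · Δd_0 = 0.4289 · 10 = 4.2886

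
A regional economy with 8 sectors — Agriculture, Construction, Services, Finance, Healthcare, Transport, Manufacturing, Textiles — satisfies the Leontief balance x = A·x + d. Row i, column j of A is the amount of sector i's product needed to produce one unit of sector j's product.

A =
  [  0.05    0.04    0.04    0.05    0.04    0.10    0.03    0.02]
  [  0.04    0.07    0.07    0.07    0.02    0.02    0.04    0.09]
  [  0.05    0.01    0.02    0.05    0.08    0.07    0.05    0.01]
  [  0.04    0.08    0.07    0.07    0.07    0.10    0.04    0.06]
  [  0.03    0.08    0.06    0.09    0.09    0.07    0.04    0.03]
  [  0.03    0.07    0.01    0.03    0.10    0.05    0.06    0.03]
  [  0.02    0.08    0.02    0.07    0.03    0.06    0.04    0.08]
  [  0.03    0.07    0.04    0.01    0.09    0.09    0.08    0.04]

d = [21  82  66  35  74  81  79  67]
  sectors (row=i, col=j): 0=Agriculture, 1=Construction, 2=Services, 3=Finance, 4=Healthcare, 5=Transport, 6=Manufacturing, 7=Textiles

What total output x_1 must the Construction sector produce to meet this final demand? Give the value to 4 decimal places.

Form M = I − A:
  [  0.95   -0.04   -0.04   -0.05   -0.04   -0.10   -0.03   -0.02]
  [ -0.04    0.93   -0.07   -0.07   -0.02   -0.02   -0.04   -0.09]
  [ -0.05   -0.01    0.98   -0.05   -0.08   -0.07   -0.05   -0.01]
  [ -0.04   -0.08   -0.07    0.93   -0.07   -0.10   -0.04   -0.06]
  [ -0.03   -0.08   -0.06   -0.09    0.91   -0.07   -0.04   -0.03]
  [ -0.03   -0.07   -0.01   -0.03   -0.10    0.95   -0.06   -0.03]
  [ -0.02   -0.08   -0.02   -0.07   -0.03   -0.06    0.96   -0.08]
  [ -0.03   -0.07   -0.04   -0.01   -0.09   -0.09   -0.08    0.96]
Leontief inverse L = M⁻¹:
  [  1.0730    0.0809    0.0654    0.0851    0.0837    0.1430    0.0603    0.0480]
  [  0.0668    1.1157    0.1017    0.1089    0.0674    0.0710    0.0760    0.1245]
  [  0.0708    0.0498    1.0445    0.0852    0.1210    0.1116    0.0773    0.0361]
  [  0.0731    0.1393    0.1087    1.1210    0.1327    0.1614    0.0846    0.1020]
  [  0.0610    0.1363    0.0984    0.1408    1.1477    0.1277    0.0802    0.0704]
  [  0.0529    0.1159    0.0398    0.0704    0.1432    1.0932    0.0910    0.0630]
  [  0.0446    0.1275    0.0510    0.1077    0.0761    0.1069    1.0750    0.1155]
  [  0.0565    0.1217    0.0713    0.0546    0.1413    0.1394    0.1172    1.0769]
Total output x = L · d:
  x_0 = 1.0730·21 + 0.0809·82 + 0.0654·66 + 0.0851·35 + 0.0837·74 + 0.1430·81 + 0.0603·79 + 0.0480·67 = 62.2181
  x_1 = 0.0668·21 + 1.1157·82 + 0.1017·66 + 0.1089·35 + 0.0674·74 + 0.0710·81 + 0.0760·79 + 0.1245·67 = 128.5015
  x_2 = 0.0708·21 + 0.0498·82 + 1.0445·66 + 0.0852·35 + 0.1210·74 + 0.1116·81 + 0.0773·79 + 0.0361·67 = 104.0037
  x_3 = 0.0731·21 + 0.1393·82 + 0.1087·66 + 1.1210·35 + 0.1327·74 + 0.1614·81 + 0.0846·79 + 0.1020·67 = 95.7702
  x_4 = 0.0610·21 + 0.1363·82 + 0.0984·66 + 0.1408·35 + 1.1477·74 + 0.1277·81 + 0.0802·79 + 0.0704·67 = 130.2115
  x_5 = 0.0529·21 + 0.1159·82 + 0.0398·66 + 0.0704·35 + 0.1432·74 + 1.0932·81 + 0.0910·79 + 0.0630·67 = 126.2666
  x_6 = 0.0446·21 + 0.1275·82 + 0.0510·66 + 0.1077·35 + 0.0761·74 + 0.1069·81 + 1.0750·79 + 0.1155·67 = 125.4853
  x_7 = 0.0565·21 + 0.1217·82 + 0.0713·66 + 0.0546·35 + 0.1413·74 + 0.1394·81 + 0.1172·79 + 1.0769·67 = 120.9389

128.5015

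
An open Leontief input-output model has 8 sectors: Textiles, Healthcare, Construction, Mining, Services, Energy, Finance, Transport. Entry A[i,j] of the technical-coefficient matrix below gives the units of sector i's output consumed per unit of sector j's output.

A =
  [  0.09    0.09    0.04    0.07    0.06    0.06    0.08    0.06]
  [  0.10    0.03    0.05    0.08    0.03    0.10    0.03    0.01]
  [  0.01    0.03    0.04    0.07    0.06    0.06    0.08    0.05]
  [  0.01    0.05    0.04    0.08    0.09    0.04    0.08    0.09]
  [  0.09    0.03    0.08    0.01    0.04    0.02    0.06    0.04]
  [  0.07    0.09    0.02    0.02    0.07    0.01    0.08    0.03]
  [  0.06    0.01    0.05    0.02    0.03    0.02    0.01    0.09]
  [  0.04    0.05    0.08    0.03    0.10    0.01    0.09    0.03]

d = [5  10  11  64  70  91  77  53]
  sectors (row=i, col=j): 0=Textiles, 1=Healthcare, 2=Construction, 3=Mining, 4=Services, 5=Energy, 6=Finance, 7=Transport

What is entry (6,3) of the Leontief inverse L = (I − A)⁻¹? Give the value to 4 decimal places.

L[6,3] = 0.0437

Form M = I − A:
  [  0.91   -0.09   -0.04   -0.07   -0.06   -0.06   -0.08   -0.06]
  [ -0.10    0.97   -0.05   -0.08   -0.03   -0.10   -0.03   -0.01]
  [ -0.01   -0.03    0.96   -0.07   -0.06   -0.06   -0.08   -0.05]
  [ -0.01   -0.05   -0.04    0.92   -0.09   -0.04   -0.08   -0.09]
  [ -0.09   -0.03   -0.08   -0.01    0.96   -0.02   -0.06   -0.04]
  [ -0.07   -0.09   -0.02   -0.02   -0.07    0.99   -0.08   -0.03]
  [ -0.06   -0.01   -0.05   -0.02   -0.03   -0.02    0.99   -0.09]
  [ -0.04   -0.05   -0.08   -0.03   -0.10   -0.01   -0.09    0.97]
Leontief inverse L = M⁻¹:
  [  1.1489    0.1351    0.0876    0.1158    0.1152    0.0995    0.1382    0.1084]
  [  0.1449    1.0709    0.0841    0.1176    0.0760    0.1305    0.0801    0.0499]
  [  0.0475    0.0592    1.0744    0.0988    0.1001    0.0833    0.1211    0.0860]
  [  0.0558    0.0841    0.0839    1.1150    0.1387    0.0688    0.1299    0.1320]
  [  0.1282    0.0599    0.1122    0.0408    1.0766    0.0468    0.1002    0.0733]
  [  0.1152    0.1193    0.0550    0.0517    0.1053    1.0397    0.1177    0.0634]
  [  0.0884    0.0351    0.0774    0.0437    0.0630    0.0389    1.0455    0.1147]
  [  0.0831    0.0789    0.1185    0.0623    0.1391    0.0390    0.1324    1.0680]
Total output x = L · d:
  x_0 = 1.1489·5 + 0.1351·10 + 0.0876·11 + 0.1158·64 + 0.1152·70 + 0.0995·91 + 0.1382·77 + 0.1084·53 = 48.9769
  x_1 = 0.1449·5 + 1.0709·10 + 0.0841·11 + 0.1176·64 + 0.0760·70 + 0.1305·91 + 0.0801·77 + 0.0499·53 = 45.8889
  x_2 = 0.0475·5 + 0.0592·10 + 1.0744·11 + 0.0988·64 + 0.1001·70 + 0.0833·91 + 0.1211·77 + 0.0860·53 = 47.4397
  x_3 = 0.0558·5 + 0.0841·10 + 0.0839·11 + 1.1150·64 + 0.1387·70 + 0.0688·91 + 0.1299·77 + 0.1320·53 = 106.3713
  x_4 = 0.1282·5 + 0.0599·10 + 0.1122·11 + 0.0408·64 + 1.0766·70 + 0.0468·91 + 0.1002·77 + 0.0733·53 = 96.2984
  x_5 = 0.1152·5 + 0.1193·10 + 0.0550·11 + 0.0517·64 + 0.1053·70 + 1.0397·91 + 0.1177·77 + 0.0634·53 = 120.0912
  x_6 = 0.0884·5 + 0.0351·10 + 0.0774·11 + 0.0437·64 + 0.0630·70 + 0.0389·91 + 1.0455·77 + 0.1147·53 = 98.9691
  x_7 = 0.0831·5 + 0.0789·10 + 0.1185·11 + 0.0623·64 + 0.1391·70 + 0.0390·91 + 0.1324·77 + 1.0680·53 = 86.5751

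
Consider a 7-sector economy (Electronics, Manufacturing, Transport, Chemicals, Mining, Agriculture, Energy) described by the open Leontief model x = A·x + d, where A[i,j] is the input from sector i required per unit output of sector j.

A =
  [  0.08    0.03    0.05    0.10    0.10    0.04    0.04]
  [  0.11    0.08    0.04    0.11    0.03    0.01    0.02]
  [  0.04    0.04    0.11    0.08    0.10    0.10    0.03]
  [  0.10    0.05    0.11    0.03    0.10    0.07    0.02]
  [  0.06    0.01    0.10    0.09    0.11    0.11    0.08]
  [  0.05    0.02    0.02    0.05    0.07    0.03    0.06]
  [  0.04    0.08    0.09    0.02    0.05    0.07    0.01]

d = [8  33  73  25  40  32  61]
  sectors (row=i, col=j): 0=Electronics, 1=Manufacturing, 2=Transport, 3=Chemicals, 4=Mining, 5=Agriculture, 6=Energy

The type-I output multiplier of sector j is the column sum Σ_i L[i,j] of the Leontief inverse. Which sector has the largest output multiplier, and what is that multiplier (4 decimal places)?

Form M = I − A:
  [  0.92   -0.03   -0.05   -0.10   -0.10   -0.04   -0.04]
  [ -0.11    0.92   -0.04   -0.11   -0.03   -0.01   -0.02]
  [ -0.04   -0.04    0.89   -0.08   -0.10   -0.10   -0.03]
  [ -0.10   -0.05   -0.11    0.97   -0.10   -0.07   -0.02]
  [ -0.06   -0.01   -0.10   -0.09    0.89   -0.11   -0.08]
  [ -0.05   -0.02   -0.02   -0.05   -0.07    0.97   -0.06]
  [ -0.04   -0.08   -0.09   -0.02   -0.05   -0.07    0.99]
Leontief inverse L = M⁻¹:
  [  1.1357    0.0608    0.1146    0.1558    0.1717    0.0953    0.0734]
  [  0.1657    1.1116    0.0956    0.1633    0.0920    0.0537    0.0460]
  [  0.0991    0.0737    1.1807    0.1423    0.1789    0.1621    0.0684]
  [  0.1576    0.0821    0.1765    1.0953    0.1767    0.1288    0.0576]
  [  0.1237    0.0479    0.1794    0.1559    1.1978    0.1800    0.1222]
  [  0.0862    0.0418    0.0627    0.0863    0.1163    1.0667    0.0820]
  [  0.0838    0.1060    0.1368    0.0685    0.1029    0.1100    1.0361]
Total output x = L · d:
  x_0 = 1.1357·8 + 0.0608·33 + 0.1146·73 + 0.1558·25 + 0.1717·40 + 0.0953·32 + 0.0734·61 = 37.7473
  x_1 = 0.1657·8 + 1.1116·33 + 0.0956·73 + 0.1633·25 + 0.0920·40 + 0.0537·32 + 0.0460·61 = 57.2777
  x_2 = 0.0991·8 + 0.0737·33 + 1.1807·73 + 0.1423·25 + 0.1789·40 + 0.1621·32 + 0.0684·61 = 109.4897
  x_3 = 0.1576·8 + 0.0821·33 + 0.1765·73 + 1.0953·25 + 0.1767·40 + 0.1288·32 + 0.0576·61 = 58.9355
  x_4 = 0.1237·8 + 0.0479·33 + 0.1794·73 + 0.1559·25 + 1.1978·40 + 0.1800·32 + 0.1222·61 = 80.6890
  x_5 = 0.0862·8 + 0.0418·33 + 0.0627·73 + 0.0863·25 + 0.1163·40 + 1.0667·32 + 0.0820·61 = 52.5982
  x_6 = 0.0838·8 + 0.1060·33 + 0.1368·73 + 0.0685·25 + 0.1029·40 + 0.1100·32 + 1.0361·61 = 86.7083
Output multipliers (column sums of L):
  Electronics: 1.8518
  Manufacturing: 1.5238
  Transport: 1.9463
  Chemicals: 1.8673
  Mining: 2.0363
  Agriculture: 1.7966
  Energy: 1.4858

Mining (2.0363)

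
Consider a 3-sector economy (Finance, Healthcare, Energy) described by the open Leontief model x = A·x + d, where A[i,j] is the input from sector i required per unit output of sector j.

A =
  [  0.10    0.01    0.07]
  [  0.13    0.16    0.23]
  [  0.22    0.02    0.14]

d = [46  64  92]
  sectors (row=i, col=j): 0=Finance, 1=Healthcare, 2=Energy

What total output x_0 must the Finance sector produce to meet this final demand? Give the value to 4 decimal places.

62.2230

Form M = I − A:
  [  0.90   -0.01   -0.07]
  [ -0.13    0.84   -0.23]
  [ -0.22   -0.02    0.86]
Leontief inverse L = M⁻¹:
  [  1.1371    0.0158    0.0968]
  [  0.2573    1.2017    0.3423]
  [  0.2969    0.0320    1.1955]
Total output x = L · d:
  x_0 = 1.1371·46 + 0.0158·64 + 0.0968·92 = 62.2230
  x_1 = 0.2573·46 + 1.2017·64 + 0.3423·92 = 120.2355
  x_2 = 0.2969·46 + 0.0320·64 + 1.1955·92 = 125.6904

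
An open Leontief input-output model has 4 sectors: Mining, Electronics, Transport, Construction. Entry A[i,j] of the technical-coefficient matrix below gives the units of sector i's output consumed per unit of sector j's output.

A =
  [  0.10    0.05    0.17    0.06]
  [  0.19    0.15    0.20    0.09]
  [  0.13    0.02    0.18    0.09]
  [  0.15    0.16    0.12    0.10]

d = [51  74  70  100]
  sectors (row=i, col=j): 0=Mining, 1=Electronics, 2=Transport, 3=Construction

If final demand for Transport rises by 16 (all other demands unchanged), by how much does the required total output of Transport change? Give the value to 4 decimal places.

Form M = I − A:
  [  0.90   -0.05   -0.17   -0.06]
  [ -0.19    0.85   -0.20   -0.09]
  [ -0.13   -0.02    0.82   -0.09]
  [ -0.15   -0.16   -0.12    0.90]
Leontief inverse L = M⁻¹:
  [  1.1935    0.0993    0.2890    0.1184]
  [  0.3518    1.2420    0.4034    0.1880]
  [  0.2299    0.0732    1.3075    0.1534]
  [  0.2921    0.2471    0.2942    1.1847]
Total output x = L · d:
  x_0 = 1.1935·51 + 0.0993·74 + 0.2890·70 + 0.1184·100 = 100.2878
  x_1 = 0.3518·51 + 1.2420·74 + 0.4034·70 + 0.1880·100 = 156.8902
  x_2 = 0.2299·51 + 0.0732·74 + 1.3075·70 + 0.1534·100 = 123.9973
  x_3 = 0.2921·51 + 0.2471·74 + 0.2942·70 + 1.1847·100 = 172.2503
Δx_2 = L[2,2] · Δd_2 = 1.3075 · 16 = 20.9193

20.9193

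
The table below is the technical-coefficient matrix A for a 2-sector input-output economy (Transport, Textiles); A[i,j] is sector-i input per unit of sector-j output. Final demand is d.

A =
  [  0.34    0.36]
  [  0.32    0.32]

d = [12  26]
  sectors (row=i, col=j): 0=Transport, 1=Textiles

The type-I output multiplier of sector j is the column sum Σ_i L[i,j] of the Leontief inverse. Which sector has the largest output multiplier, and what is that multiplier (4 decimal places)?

Form M = I − A:
  [  0.66   -0.36]
  [ -0.32    0.68]
Leontief inverse L = M⁻¹:
  [  2.0384    1.0791]
  [  0.9592    1.9784]
Total output x = L · d:
  x_0 = 2.0384·12 + 1.0791·26 = 52.5180
  x_1 = 0.9592·12 + 1.9784·26 = 62.9496
Output multipliers (column sums of L):
  Transport: 2.9976
  Textiles: 3.0576

Textiles (3.0576)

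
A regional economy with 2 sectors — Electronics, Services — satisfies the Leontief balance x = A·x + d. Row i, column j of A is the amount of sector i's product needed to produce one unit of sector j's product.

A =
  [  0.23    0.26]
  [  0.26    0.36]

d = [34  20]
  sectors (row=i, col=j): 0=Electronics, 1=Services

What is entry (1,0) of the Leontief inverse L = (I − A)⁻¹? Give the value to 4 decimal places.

L[1,0] = 0.6115

Form M = I − A:
  [  0.77   -0.26]
  [ -0.26    0.64]
Leontief inverse L = M⁻¹:
  [  1.5052    0.6115]
  [  0.6115    1.8109]
Total output x = L · d:
  x_0 = 1.5052·34 + 0.6115·20 = 63.4055
  x_1 = 0.6115·34 + 1.8109·20 = 57.0085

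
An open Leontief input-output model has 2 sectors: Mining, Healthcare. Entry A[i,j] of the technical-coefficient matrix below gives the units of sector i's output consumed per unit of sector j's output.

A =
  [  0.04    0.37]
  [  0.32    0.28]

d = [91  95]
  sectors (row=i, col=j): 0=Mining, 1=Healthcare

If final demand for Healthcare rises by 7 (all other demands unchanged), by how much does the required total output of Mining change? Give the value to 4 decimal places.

Form M = I − A:
  [  0.96   -0.37]
  [ -0.32    0.72]
Leontief inverse L = M⁻¹:
  [  1.2570    0.6459]
  [  0.5587    1.6760]
Total output x = L · d:
  x_0 = 1.2570·91 + 0.6459·95 = 175.7507
  x_1 = 0.5587·91 + 1.6760·95 = 210.0559
Δx_0 = L[0,1] · Δd_1 = 0.6459 · 7 = 4.5216

4.5216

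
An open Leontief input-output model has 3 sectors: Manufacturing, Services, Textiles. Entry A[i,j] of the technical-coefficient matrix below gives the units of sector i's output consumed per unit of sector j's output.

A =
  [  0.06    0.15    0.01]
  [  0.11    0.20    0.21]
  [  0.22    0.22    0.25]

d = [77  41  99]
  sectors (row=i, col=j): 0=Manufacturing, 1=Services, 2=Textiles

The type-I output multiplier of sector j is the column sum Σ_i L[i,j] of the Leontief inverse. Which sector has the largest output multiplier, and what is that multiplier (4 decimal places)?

Form M = I − A:
  [  0.94   -0.15   -0.01]
  [ -0.11    0.80   -0.21]
  [ -0.22   -0.22    0.75]
Leontief inverse L = M⁻¹:
  [  1.1092    0.2297    0.0791]
  [  0.2578    1.4077    0.3976]
  [  0.4010    0.4803    1.4732]
Total output x = L · d:
  x_0 = 1.1092·77 + 0.2297·41 + 0.0791·99 = 102.6625
  x_1 = 0.2578·77 + 1.4077·41 + 0.3976·99 = 116.9243
  x_2 = 0.4010·77 + 0.4803·41 + 1.4732·99 = 196.4121
Output multipliers (column sums of L):
  Manufacturing: 1.7680
  Services: 2.1177
  Textiles: 1.9499

Services (2.1177)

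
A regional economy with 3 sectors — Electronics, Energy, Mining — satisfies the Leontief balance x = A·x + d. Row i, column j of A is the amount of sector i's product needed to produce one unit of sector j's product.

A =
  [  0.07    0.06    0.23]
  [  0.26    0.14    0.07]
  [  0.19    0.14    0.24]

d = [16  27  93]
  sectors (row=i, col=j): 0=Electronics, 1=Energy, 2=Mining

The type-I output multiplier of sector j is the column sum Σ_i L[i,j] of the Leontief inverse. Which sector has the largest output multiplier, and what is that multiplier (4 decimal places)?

Mining (2.0571)

Form M = I − A:
  [  0.93   -0.06   -0.23]
  [ -0.26    0.86   -0.07]
  [ -0.19   -0.14    0.76]
Leontief inverse L = M⁻¹:
  [  1.1919    0.1440    0.3740]
  [  0.3905    1.2277    0.2312]
  [  0.3699    0.2622    1.4519]
Total output x = L · d:
  x_0 = 1.1919·16 + 0.1440·27 + 0.3740·93 = 57.7410
  x_1 = 0.3905·16 + 1.2277·27 + 0.2312·93 = 60.9002
  x_2 = 0.3699·16 + 0.2622·27 + 1.4519·93 = 148.0221
Output multipliers (column sums of L):
  Electronics: 1.9523
  Energy: 1.6339
  Mining: 2.0571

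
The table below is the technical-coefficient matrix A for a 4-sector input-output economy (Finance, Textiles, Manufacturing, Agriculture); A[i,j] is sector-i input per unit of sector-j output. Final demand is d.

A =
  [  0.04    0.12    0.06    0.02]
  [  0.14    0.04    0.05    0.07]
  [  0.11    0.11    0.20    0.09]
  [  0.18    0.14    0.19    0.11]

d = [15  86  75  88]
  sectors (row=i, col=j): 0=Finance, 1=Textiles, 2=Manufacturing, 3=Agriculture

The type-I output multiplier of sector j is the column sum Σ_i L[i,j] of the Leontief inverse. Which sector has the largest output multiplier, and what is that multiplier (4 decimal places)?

Manufacturing (1.8411)

Form M = I − A:
  [  0.96   -0.12   -0.06   -0.02]
  [ -0.14    0.96   -0.05   -0.07]
  [ -0.11   -0.11    0.80   -0.09]
  [ -0.18   -0.14   -0.19    0.89]
Leontief inverse L = M⁻¹:
  [  1.0846    0.1541    0.1021    0.0468]
  [  0.1904    1.0924    0.1065    0.1010]
  [  0.2084    0.1990    1.3145    0.1533]
  [  0.2938    0.2455    0.3180    1.1817]
Total output x = L · d:
  x_0 = 1.0846·15 + 0.1541·86 + 0.1021·75 + 0.0468·88 = 41.2995
  x_1 = 0.1904·15 + 1.0924·86 + 0.1065·75 + 0.1010·88 = 113.6798
  x_2 = 0.2084·15 + 0.1990·86 + 1.3145·75 + 0.1533·88 = 132.3124
  x_3 = 0.2938·15 + 0.2455·86 + 0.3180·75 + 1.1817·88 = 153.3578
Output multipliers (column sums of L):
  Finance: 1.7772
  Textiles: 1.6910
  Manufacturing: 1.8411
  Agriculture: 1.4827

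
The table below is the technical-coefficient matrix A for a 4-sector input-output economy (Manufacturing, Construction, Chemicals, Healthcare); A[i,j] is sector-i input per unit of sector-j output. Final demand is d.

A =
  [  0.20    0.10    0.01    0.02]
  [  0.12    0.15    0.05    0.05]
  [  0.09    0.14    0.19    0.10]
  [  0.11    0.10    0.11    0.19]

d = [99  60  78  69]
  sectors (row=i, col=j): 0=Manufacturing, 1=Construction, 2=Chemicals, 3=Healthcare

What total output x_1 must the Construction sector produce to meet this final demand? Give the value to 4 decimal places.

107.5031

Form M = I − A:
  [  0.80   -0.10   -0.01   -0.02]
  [ -0.12    0.85   -0.05   -0.05]
  [ -0.09   -0.14    0.81   -0.10]
  [ -0.11   -0.10   -0.11    0.81]
Leontief inverse L = M⁻¹:
  [  1.2841    0.1617    0.0320    0.0456]
  [  0.2069    1.2266    0.0908    0.0920]
  [  0.2066    0.2557    1.2771    0.1786]
  [  0.2280    0.2081    0.1890    1.2764]
Total output x = L · d:
  x_0 = 1.2841·99 + 0.1617·60 + 0.0320·78 + 0.0456·69 = 142.4812
  x_1 = 0.2069·99 + 1.2266·60 + 0.0908·78 + 0.0920·69 = 107.5031
  x_2 = 0.2066·99 + 0.2557·60 + 1.2771·78 + 0.1786·69 = 147.7291
  x_3 = 0.2280·99 + 0.2081·60 + 0.1890·78 + 1.2764·69 = 137.8685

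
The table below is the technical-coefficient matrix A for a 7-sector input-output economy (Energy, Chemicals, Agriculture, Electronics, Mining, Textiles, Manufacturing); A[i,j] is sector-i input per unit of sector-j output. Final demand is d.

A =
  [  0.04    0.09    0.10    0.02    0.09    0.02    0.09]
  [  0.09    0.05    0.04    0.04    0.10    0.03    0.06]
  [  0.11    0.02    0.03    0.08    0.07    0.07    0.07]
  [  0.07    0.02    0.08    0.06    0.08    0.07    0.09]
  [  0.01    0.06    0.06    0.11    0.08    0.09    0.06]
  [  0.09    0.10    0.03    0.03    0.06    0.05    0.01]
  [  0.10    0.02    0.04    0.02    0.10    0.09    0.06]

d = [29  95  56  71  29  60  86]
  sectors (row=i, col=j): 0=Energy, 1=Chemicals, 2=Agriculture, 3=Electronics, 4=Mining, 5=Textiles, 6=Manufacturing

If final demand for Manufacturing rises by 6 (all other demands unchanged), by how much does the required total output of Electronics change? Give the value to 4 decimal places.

0.8536

Form M = I − A:
  [  0.96   -0.09   -0.10   -0.02   -0.09   -0.02   -0.09]
  [ -0.09    0.95   -0.04   -0.04   -0.10   -0.03   -0.06]
  [ -0.11   -0.02    0.97   -0.08   -0.07   -0.07   -0.07]
  [ -0.07   -0.02   -0.08    0.94   -0.08   -0.07   -0.09]
  [ -0.01   -0.06   -0.06   -0.11    0.92   -0.09   -0.06]
  [ -0.09   -0.10   -0.03   -0.03   -0.06    0.95   -0.01]
  [ -0.10   -0.02   -0.04   -0.02   -0.10   -0.09    0.94]
Leontief inverse L = M⁻¹:
  [  1.0976    0.1287    0.1415    0.0646    0.1577    0.0706    0.1408]
  [  0.1373    1.0894    0.0824    0.0799    0.1616    0.0748    0.1076]
  [  0.1634    0.0643    1.0774    0.1202    0.1363    0.1181    0.1214]
  [  0.1288    0.0634    0.1258    1.1043    0.1486    0.1229    0.1423]
  [  0.0698    0.1020    0.1042    0.1559    1.1477    0.1431    0.1107]
  [  0.1336    0.1380    0.0675    0.0637    0.1151    1.0853    0.0516]
  [  0.1496    0.0650    0.0829    0.0599    0.1623    0.1359    1.1060]
Total output x = L · d:
  x_0 = 1.0976·29 + 0.1287·95 + 0.1415·56 + 0.0646·71 + 0.1577·29 + 0.0706·60 + 0.1408·86 = 77.4876
  x_1 = 0.1373·29 + 1.0894·95 + 0.0824·56 + 0.0799·71 + 0.1616·29 + 0.0748·60 + 0.1076·86 = 136.1853
  x_2 = 0.1634·29 + 0.0643·95 + 1.0774·56 + 0.1202·71 + 0.1363·29 + 0.1181·60 + 0.1214·86 = 101.2038
  x_3 = 0.1288·29 + 0.0634·95 + 0.1258·56 + 1.1043·71 + 0.1486·29 + 0.1229·60 + 0.1423·86 = 119.1296
  x_4 = 0.0698·29 + 0.1020·95 + 0.1042·56 + 0.1559·71 + 1.1477·29 + 0.1431·60 + 0.1107·86 = 80.0024
  x_5 = 0.1336·29 + 0.1380·95 + 0.0675·56 + 0.0637·71 + 0.1151·29 + 1.0853·60 + 0.0516·86 = 98.1857
  x_6 = 0.1496·29 + 0.0650·95 + 0.0829·56 + 0.0599·71 + 0.1623·29 + 0.1359·60 + 1.1060·86 = 127.3831
Δx_3 = L[3,6] · Δd_6 = 0.1423 · 6 = 0.8536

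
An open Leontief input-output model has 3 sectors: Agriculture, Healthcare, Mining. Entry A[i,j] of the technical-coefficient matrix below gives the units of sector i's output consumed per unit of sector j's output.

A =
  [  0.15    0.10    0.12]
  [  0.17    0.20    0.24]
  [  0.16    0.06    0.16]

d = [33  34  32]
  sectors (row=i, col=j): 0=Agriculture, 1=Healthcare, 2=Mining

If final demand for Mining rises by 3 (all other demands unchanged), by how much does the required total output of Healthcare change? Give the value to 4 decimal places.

Form M = I − A:
  [  0.85   -0.10   -0.12]
  [ -0.17    0.80   -0.24]
  [ -0.16   -0.06    0.84]
Leontief inverse L = M⁻¹:
  [  1.2543    0.1740    0.2289]
  [  0.3456    1.3253    0.4280]
  [  0.2636    0.1278    1.2646]
Total output x = L · d:
  x_0 = 1.2543·33 + 0.1740·34 + 0.2289·32 = 54.6329
  x_1 = 0.3456·33 + 1.3253·34 + 0.4280·32 = 70.1634
  x_2 = 0.2636·33 + 0.1278·34 + 1.2646·32 = 53.5132
Δx_1 = L[1,2] · Δd_2 = 0.4280 · 3 = 1.2841

1.2841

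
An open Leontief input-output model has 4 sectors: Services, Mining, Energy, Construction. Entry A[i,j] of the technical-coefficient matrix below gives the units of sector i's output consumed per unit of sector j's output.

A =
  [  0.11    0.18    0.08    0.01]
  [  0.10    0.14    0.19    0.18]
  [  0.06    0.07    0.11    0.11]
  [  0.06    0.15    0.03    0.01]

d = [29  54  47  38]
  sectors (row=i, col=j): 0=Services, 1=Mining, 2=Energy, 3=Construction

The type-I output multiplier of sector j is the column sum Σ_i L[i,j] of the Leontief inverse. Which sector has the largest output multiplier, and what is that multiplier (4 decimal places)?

Form M = I − A:
  [  0.89   -0.18   -0.08   -0.01]
  [ -0.10    0.86   -0.19   -0.18]
  [ -0.06   -0.07    0.89   -0.11]
  [ -0.06   -0.15   -0.03    0.99]
Leontief inverse L = M⁻¹:
  [  1.1708    0.2725    0.1661    0.0798]
  [  0.1807    1.2711    0.2966    0.2659]
  [  0.1057    0.1447    1.1693    0.1573]
  [  0.1015    0.2135    0.0904    1.0600]
Total output x = L · d:
  x_0 = 1.1708·29 + 0.2725·54 + 0.1661·47 + 0.0798·38 = 59.5078
  x_1 = 0.1807·29 + 1.2711·54 + 0.2966·47 + 0.2659·38 = 97.9261
  x_2 = 0.1057·29 + 0.1447·54 + 1.1693·47 + 0.1573·38 = 71.8154
  x_3 = 0.1015·29 + 0.2135·54 + 0.0904·47 + 1.0600·38 = 59.0039
Output multipliers (column sums of L):
  Services: 1.5588
  Mining: 1.9019
  Energy: 1.7224
  Construction: 1.5630

Mining (1.9019)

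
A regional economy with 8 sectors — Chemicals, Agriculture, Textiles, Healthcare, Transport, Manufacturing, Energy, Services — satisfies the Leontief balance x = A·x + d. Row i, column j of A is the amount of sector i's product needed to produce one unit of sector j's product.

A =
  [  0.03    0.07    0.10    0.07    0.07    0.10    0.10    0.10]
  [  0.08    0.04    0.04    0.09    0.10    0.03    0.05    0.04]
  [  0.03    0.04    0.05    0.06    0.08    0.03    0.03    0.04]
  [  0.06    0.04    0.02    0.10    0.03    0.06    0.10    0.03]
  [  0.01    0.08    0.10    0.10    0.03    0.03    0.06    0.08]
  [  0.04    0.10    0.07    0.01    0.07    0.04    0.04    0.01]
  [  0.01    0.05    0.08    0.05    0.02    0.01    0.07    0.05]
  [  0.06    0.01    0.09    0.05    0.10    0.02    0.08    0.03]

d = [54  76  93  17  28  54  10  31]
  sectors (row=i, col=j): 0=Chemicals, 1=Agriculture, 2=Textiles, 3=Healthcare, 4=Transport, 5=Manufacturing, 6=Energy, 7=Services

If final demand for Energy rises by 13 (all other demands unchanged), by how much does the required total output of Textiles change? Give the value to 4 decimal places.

Form M = I − A:
  [  0.97   -0.07   -0.10   -0.07   -0.07   -0.10   -0.10   -0.10]
  [ -0.08    0.96   -0.04   -0.09   -0.10   -0.03   -0.05   -0.04]
  [ -0.03   -0.04    0.95   -0.06   -0.08   -0.03   -0.03   -0.04]
  [ -0.06   -0.04   -0.02    0.90   -0.03   -0.06   -0.10   -0.03]
  [ -0.01   -0.08   -0.10   -0.10    0.97   -0.03   -0.06   -0.08]
  [ -0.04   -0.10   -0.07   -0.01   -0.07    0.96   -0.04   -0.01]
  [ -0.01   -0.05   -0.08   -0.05   -0.02   -0.01    0.93   -0.05]
  [ -0.06   -0.01   -0.09   -0.05   -0.10   -0.02   -0.08    0.97]
Leontief inverse L = M⁻¹:
  [  1.0739    0.1281    0.1749    0.1427    0.1385    0.1395    0.1711    0.1493]
  [  0.1126    1.0861    0.0984    0.1519    0.1485    0.0658    0.1096    0.0837]
  [  0.0551    0.0740    1.0931    0.1063    0.1178    0.0548    0.0727    0.0711]
  [  0.0905    0.0819    0.0710    1.1525    0.0731    0.0915    0.1547    0.0662]
  [  0.0466    0.1203    0.1527    0.1598    1.0831    0.0609    0.1161    0.1169]
  [  0.0671    0.1373    0.1155    0.0580    0.1134    1.0655    0.0815    0.0437]
  [  0.0336    0.0774    0.1173    0.0905    0.0558    0.0301    1.1080    0.0763]
  [  0.0863    0.0518    0.1447    0.1048    0.1434    0.0498    0.1315    1.0703]
Total output x = L · d:
  x_0 = 1.0739·54 + 0.1281·76 + 0.1749·93 + 0.1427·17 + 0.1385·28 + 0.1395·54 + 0.1711·10 + 0.1493·31 = 104.1628
  x_1 = 0.1126·54 + 1.0861·76 + 0.0984·93 + 0.1519·17 + 0.1485·28 + 0.0658·54 + 0.1096·10 + 0.0837·31 = 111.7621
  x_2 = 0.0551·54 + 0.0740·76 + 1.0931·93 + 0.1063·17 + 0.1178·28 + 0.0548·54 + 0.0727·10 + 0.0711·31 = 121.2546
  x_3 = 0.0905·54 + 0.0819·76 + 0.0710·93 + 1.1525·17 + 0.0731·28 + 0.0915·54 + 0.1547·10 + 0.0662·31 = 47.8928
  x_4 = 0.0466·54 + 0.1203·76 + 0.1527·93 + 0.1598·17 + 1.0831·28 + 0.0609·54 + 0.1161·10 + 0.1169·31 = 66.9764
  x_5 = 0.0671·54 + 0.1373·76 + 0.1155·93 + 0.0580·17 + 0.1134·28 + 1.0655·54 + 0.0815·10 + 0.0437·31 = 88.6659
  x_6 = 0.0336·54 + 0.0774·76 + 0.1173·93 + 0.0905·17 + 0.0558·28 + 0.0301·54 + 1.1080·10 + 0.0763·31 = 36.7773
  x_7 = 0.0863·54 + 0.0518·76 + 0.1447·93 + 0.1048·17 + 0.1434·28 + 0.0498·54 + 0.1315·10 + 1.0703·31 = 65.0393
Δx_2 = L[2,6] · Δd_6 = 0.0727 · 13 = 0.9447

0.9447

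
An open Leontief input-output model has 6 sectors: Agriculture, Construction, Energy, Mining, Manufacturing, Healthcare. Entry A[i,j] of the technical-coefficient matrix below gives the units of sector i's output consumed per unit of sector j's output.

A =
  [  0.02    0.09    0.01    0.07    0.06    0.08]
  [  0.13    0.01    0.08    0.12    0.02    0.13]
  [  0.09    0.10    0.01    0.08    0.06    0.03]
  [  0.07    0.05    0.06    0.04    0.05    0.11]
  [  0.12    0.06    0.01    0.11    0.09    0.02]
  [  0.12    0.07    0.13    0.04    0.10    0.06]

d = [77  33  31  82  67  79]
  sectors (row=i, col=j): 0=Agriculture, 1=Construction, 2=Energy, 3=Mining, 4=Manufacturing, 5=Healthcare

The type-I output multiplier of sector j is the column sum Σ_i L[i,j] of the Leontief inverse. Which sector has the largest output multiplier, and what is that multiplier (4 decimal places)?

Form M = I − A:
  [  0.98   -0.09   -0.01   -0.07   -0.06   -0.08]
  [ -0.13    0.99   -0.08   -0.12   -0.02   -0.13]
  [ -0.09   -0.10    0.99   -0.08   -0.06   -0.03]
  [ -0.07   -0.05   -0.06    0.96   -0.05   -0.11]
  [ -0.12   -0.06   -0.01   -0.11    0.91   -0.02]
  [ -0.12   -0.07   -0.13   -0.04   -0.10    0.94]
Leontief inverse L = M⁻¹:
  [  1.0762    0.1229    0.0451    0.1139    0.0967    0.1254]
  [  0.1981    1.0676    0.1246    0.1748    0.0753    0.1905]
  [  0.1450    0.1366    1.0421    0.1291    0.0973    0.0817]
  [  0.1296    0.0932    0.0963    1.0881    0.0939    0.1563]
  [  0.1765    0.1022    0.0409    0.1619    1.1325    0.0735]
  [  0.1965    0.1289    0.1676    0.1089    0.1559    1.1198]
Total output x = L · d:
  x_0 = 1.0762·77 + 0.1229·33 + 0.0451·31 + 0.1139·82 + 0.0967·67 + 0.1254·79 = 114.0444
  x_1 = 0.1981·77 + 1.0676·33 + 0.1246·31 + 0.1748·82 + 0.0753·67 + 0.1905·79 = 88.7821
  x_2 = 0.1450·77 + 0.1366·33 + 1.0421·31 + 0.1291·82 + 0.0973·67 + 0.0817·79 = 71.5333
  x_3 = 0.1296·77 + 0.0932·33 + 0.0963·31 + 1.0881·82 + 0.0939·67 + 0.1563·79 = 123.8958
  x_4 = 0.1765·77 + 0.1022·33 + 0.0409·31 + 0.1619·82 + 1.1325·67 + 0.0735·79 = 113.1918
  x_5 = 0.1965·77 + 0.1289·33 + 0.1676·31 + 0.1089·82 + 0.1559·67 + 1.1198·79 = 132.4196
Output multipliers (column sums of L):
  Agriculture: 1.9218
  Construction: 1.6514
  Energy: 1.5168
  Mining: 1.7767
  Manufacturing: 1.6515
  Healthcare: 1.7472

Agriculture (1.9218)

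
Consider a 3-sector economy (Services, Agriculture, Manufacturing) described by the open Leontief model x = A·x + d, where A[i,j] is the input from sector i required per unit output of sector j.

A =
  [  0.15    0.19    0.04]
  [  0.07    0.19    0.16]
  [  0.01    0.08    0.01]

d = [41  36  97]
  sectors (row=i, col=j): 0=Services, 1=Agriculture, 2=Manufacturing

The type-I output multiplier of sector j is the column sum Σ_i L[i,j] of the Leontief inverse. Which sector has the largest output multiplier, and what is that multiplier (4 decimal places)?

Form M = I − A:
  [  0.85   -0.19   -0.04]
  [ -0.07    0.81   -0.16]
  [ -0.01   -0.08    0.99]
Leontief inverse L = M⁻¹:
  [  1.2016    0.2913    0.0956]
  [  0.1080    1.2808    0.2114]
  [  0.0209    0.1064    1.0281]
Total output x = L · d:
  x_0 = 1.2016·41 + 0.2913·36 + 0.0956·97 = 69.0276
  x_1 = 0.1080·41 + 1.2808·36 + 0.2114·97 = 71.0354
  x_2 = 0.0209·41 + 0.1064·36 + 1.0281·97 = 104.4173
Output multipliers (column sums of L):
  Services: 1.3304
  Agriculture: 1.6785
  Manufacturing: 1.3351

Agriculture (1.6785)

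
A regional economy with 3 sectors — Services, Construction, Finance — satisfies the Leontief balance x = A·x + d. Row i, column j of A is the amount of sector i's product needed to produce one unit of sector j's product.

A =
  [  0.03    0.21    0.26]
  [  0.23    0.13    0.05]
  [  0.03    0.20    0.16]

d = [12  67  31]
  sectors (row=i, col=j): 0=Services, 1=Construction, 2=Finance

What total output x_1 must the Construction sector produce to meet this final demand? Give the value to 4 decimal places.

Form M = I − A:
  [  0.97   -0.21   -0.26]
  [ -0.23    0.87   -0.05]
  [ -0.03   -0.20    0.84]
Leontief inverse L = M⁻¹:
  [  1.1271    0.3571    0.3701]
  [  0.3044    1.2618    0.1693]
  [  0.1127    0.3132    1.2440]
Total output x = L · d:
  x_0 = 1.1271·12 + 0.3571·67 + 0.3701·31 = 48.9257
  x_1 = 0.3044·12 + 1.2618·67 + 0.1693·31 = 93.4459
  x_2 = 0.1127·12 + 0.3132·67 + 1.2440·31 = 60.9011

93.4459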